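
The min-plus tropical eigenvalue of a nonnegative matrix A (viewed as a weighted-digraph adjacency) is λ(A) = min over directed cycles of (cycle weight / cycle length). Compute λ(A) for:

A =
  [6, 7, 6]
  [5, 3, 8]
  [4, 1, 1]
λ(A) = 1

Enumerate directed cycles and compute their means (weight / length). Sample:
  cycle 0 → 0: weight = 6, length = 1, mean = 6/1 ≈ 6.000
  cycle 1 → 1: weight = 3, length = 1, mean = 3/1 ≈ 3.000
  cycle 2 → 2: weight = 1, length = 1, mean = 1/1 ≈ 1.000
  cycle 0 → 1 → 0: weight = 12, length = 2, mean = 12/2 ≈ 6.000
  cycle 0 → 2 → 0: weight = 10, length = 2, mean = 10/2 ≈ 5.000
  cycle 1 → 0 → 1: weight = 12, length = 2, mean = 12/2 ≈ 6.000
Minimum mean = 1.000, attained e.g. along the cycle 2 → 2 with weight 1 and length 1. So λ(A) = 1/1 = 1.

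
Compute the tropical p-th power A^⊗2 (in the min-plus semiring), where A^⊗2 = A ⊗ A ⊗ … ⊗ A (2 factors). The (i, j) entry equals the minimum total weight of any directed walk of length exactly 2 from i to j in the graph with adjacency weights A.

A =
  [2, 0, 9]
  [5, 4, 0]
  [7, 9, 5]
A^⊗2 =
  [4, 2, 0]
  [7, 5, 4]
  [9, 7, 9]

Each entry (A^⊗2)_ij equals the minimum over all length-2 walks i = v_0 → v_1 → … → v_2 = j of Σ_t A[v_t][v_{t+1}]. For example, for (i, j) = (0, 2) we minimise over 3 possible intermediate vertex sequences; the minimum is 0, attained along the walk 0 → 1 → 2.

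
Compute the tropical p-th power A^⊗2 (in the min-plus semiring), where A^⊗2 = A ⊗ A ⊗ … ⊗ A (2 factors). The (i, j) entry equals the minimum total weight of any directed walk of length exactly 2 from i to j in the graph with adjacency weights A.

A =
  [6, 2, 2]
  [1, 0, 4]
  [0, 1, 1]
A^⊗2 =
  [2, 2, 3]
  [1, 0, 3]
  [1, 1, 2]

Each entry (A^⊗2)_ij equals the minimum over all length-2 walks i = v_0 → v_1 → … → v_2 = j of Σ_t A[v_t][v_{t+1}]. For example, for (i, j) = (0, 2) we minimise over 3 possible intermediate vertex sequences; the minimum is 3, attained along the walk 0 → 2 → 2.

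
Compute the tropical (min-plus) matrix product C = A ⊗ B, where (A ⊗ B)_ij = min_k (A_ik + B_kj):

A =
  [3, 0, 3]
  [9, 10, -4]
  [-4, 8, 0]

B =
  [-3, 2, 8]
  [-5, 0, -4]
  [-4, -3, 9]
A ⊗ B =
  [-5, 0, -4]
  [-8, -7, 5]
  [-7, -3, 4]

Apply the min-plus product entry-by-entry:
  C[0][0] = min over k of (A[0][0] + B[0][0] = 3 + -3 = 0, A[0][1] + B[1][0] = 0 + -5 = -5, A[0][2] + B[2][0] = 3 + -4 = -1) = -5 (attained at k = 1)
  C[0][1] = min over k of (A[0][0] + B[0][1] = 3 + 2 = 5, A[0][1] + B[1][1] = 0 + 0 = 0, A[0][2] + B[2][1] = 3 + -3 = 0) = 0 (attained at k = 1)
  C[0][2] = min over k of (A[0][0] + B[0][2] = 3 + 8 = 11, A[0][1] + B[1][2] = 0 + -4 = -4, A[0][2] + B[2][2] = 3 + 9 = 12) = -4 (attained at k = 1)
  C[1][0] = min over k of (A[1][0] + B[0][0] = 9 + -3 = 6, A[1][1] + B[1][0] = 10 + -5 = 5, A[1][2] + B[2][0] = -4 + -4 = -8) = -8 (attained at k = 2)
  C[1][1] = min over k of (A[1][0] + B[0][1] = 9 + 2 = 11, A[1][1] + B[1][1] = 10 + 0 = 10, A[1][2] + B[2][1] = -4 + -3 = -7) = -7 (attained at k = 2)
  C[1][2] = min over k of (A[1][0] + B[0][2] = 9 + 8 = 17, A[1][1] + B[1][2] = 10 + -4 = 6, A[1][2] + B[2][2] = -4 + 9 = 5) = 5 (attained at k = 2)
  C[2][0] = min over k of (A[2][0] + B[0][0] = -4 + -3 = -7, A[2][1] + B[1][0] = 8 + -5 = 3, A[2][2] + B[2][0] = 0 + -4 = -4) = -7 (attained at k = 0)
  C[2][1] = min over k of (A[2][0] + B[0][1] = -4 + 2 = -2, A[2][1] + B[1][1] = 8 + 0 = 8, A[2][2] + B[2][1] = 0 + -3 = -3) = -3 (attained at k = 2)
  C[2][2] = min over k of (A[2][0] + B[0][2] = -4 + 8 = 4, A[2][1] + B[1][2] = 8 + -4 = 4, A[2][2] + B[2][2] = 0 + 9 = 9) = 4 (attained at k = 0)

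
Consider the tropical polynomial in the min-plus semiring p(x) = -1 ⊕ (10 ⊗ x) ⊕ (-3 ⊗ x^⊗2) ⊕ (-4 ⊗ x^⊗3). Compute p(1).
p(1) = -1

A tropical monomial a ⊗ x^⊗i evaluates to a + i · x. Evaluating each term at x = 1:
  Term 0 contributes -1 + 0 · 1 = -1
  Term 1 contributes 10 + 1 · 1 = 11
  Term 2 contributes -3 + 2 · 1 = -1
  Term 3 contributes -4 + 3 · 1 = -1
p(1) = ⊕ of these = min[-1, 11, -1, -1] = -1.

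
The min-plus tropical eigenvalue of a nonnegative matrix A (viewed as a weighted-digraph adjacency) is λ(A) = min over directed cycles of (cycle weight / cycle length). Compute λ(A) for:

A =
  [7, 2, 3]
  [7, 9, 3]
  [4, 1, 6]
λ(A) = 2

Enumerate directed cycles and compute their means (weight / length). Sample:
  cycle 0 → 0: weight = 7, length = 1, mean = 7/1 ≈ 7.000
  cycle 1 → 1: weight = 9, length = 1, mean = 9/1 ≈ 9.000
  cycle 2 → 2: weight = 6, length = 1, mean = 6/1 ≈ 6.000
  cycle 0 → 1 → 0: weight = 9, length = 2, mean = 9/2 ≈ 4.500
  cycle 0 → 2 → 0: weight = 7, length = 2, mean = 7/2 ≈ 3.500
  cycle 1 → 0 → 1: weight = 9, length = 2, mean = 9/2 ≈ 4.500
Minimum mean = 2.000, attained e.g. along the cycle 1 → 2 → 1 with weight 4 and length 2. So λ(A) = 4/2 = 2.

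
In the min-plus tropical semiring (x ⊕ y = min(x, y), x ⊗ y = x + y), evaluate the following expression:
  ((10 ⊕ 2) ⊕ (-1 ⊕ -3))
((10 ⊕ 2) ⊕ (-1 ⊕ -3)) = -3

Expand innermost to outermost. Recall ⊕ takes the minimum of its arguments and ⊗ takes their sum. Working out the expression ((10 ⊕ 2) ⊕ (-1 ⊕ -3)) gives -3.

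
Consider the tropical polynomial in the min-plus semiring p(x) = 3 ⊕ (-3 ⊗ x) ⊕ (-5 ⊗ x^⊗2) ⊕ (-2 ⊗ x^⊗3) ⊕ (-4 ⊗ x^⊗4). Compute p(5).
p(5) = 2

A tropical monomial a ⊗ x^⊗i evaluates to a + i · x. Evaluating each term at x = 5:
  Term 0 contributes 3 + 0 · 5 = 3
  Term 1 contributes -3 + 1 · 5 = 2
  Term 2 contributes -5 + 2 · 5 = 5
  Term 3 contributes -2 + 3 · 5 = 13
  Term 4 contributes -4 + 4 · 5 = 16
p(5) = ⊕ of these = min[3, 2, 5, 13, 16] = 2.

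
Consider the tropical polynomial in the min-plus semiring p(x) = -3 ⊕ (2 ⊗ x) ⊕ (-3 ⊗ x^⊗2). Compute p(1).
p(1) = -3

A tropical monomial a ⊗ x^⊗i evaluates to a + i · x. Evaluating each term at x = 1:
  Term 0 contributes -3 + 0 · 1 = -3
  Term 1 contributes 2 + 1 · 1 = 3
  Term 2 contributes -3 + 2 · 1 = -1
p(1) = ⊕ of these = min[-3, 3, -1] = -3.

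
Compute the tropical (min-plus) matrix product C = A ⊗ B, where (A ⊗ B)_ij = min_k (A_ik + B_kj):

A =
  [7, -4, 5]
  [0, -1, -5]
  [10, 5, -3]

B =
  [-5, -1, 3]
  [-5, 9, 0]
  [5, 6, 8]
A ⊗ B =
  [-9, 5, -4]
  [-6, -1, -1]
  [0, 3, 5]

Apply the min-plus product entry-by-entry:
  C[0][0] = min over k of (A[0][0] + B[0][0] = 7 + -5 = 2, A[0][1] + B[1][0] = -4 + -5 = -9, A[0][2] + B[2][0] = 5 + 5 = 10) = -9 (attained at k = 1)
  C[0][1] = min over k of (A[0][0] + B[0][1] = 7 + -1 = 6, A[0][1] + B[1][1] = -4 + 9 = 5, A[0][2] + B[2][1] = 5 + 6 = 11) = 5 (attained at k = 1)
  C[0][2] = min over k of (A[0][0] + B[0][2] = 7 + 3 = 10, A[0][1] + B[1][2] = -4 + 0 = -4, A[0][2] + B[2][2] = 5 + 8 = 13) = -4 (attained at k = 1)
  C[1][0] = min over k of (A[1][0] + B[0][0] = 0 + -5 = -5, A[1][1] + B[1][0] = -1 + -5 = -6, A[1][2] + B[2][0] = -5 + 5 = 0) = -6 (attained at k = 1)
  C[1][1] = min over k of (A[1][0] + B[0][1] = 0 + -1 = -1, A[1][1] + B[1][1] = -1 + 9 = 8, A[1][2] + B[2][1] = -5 + 6 = 1) = -1 (attained at k = 0)
  C[1][2] = min over k of (A[1][0] + B[0][2] = 0 + 3 = 3, A[1][1] + B[1][2] = -1 + 0 = -1, A[1][2] + B[2][2] = -5 + 8 = 3) = -1 (attained at k = 1)
  C[2][0] = min over k of (A[2][0] + B[0][0] = 10 + -5 = 5, A[2][1] + B[1][0] = 5 + -5 = 0, A[2][2] + B[2][0] = -3 + 5 = 2) = 0 (attained at k = 1)
  C[2][1] = min over k of (A[2][0] + B[0][1] = 10 + -1 = 9, A[2][1] + B[1][1] = 5 + 9 = 14, A[2][2] + B[2][1] = -3 + 6 = 3) = 3 (attained at k = 2)
  C[2][2] = min over k of (A[2][0] + B[0][2] = 10 + 3 = 13, A[2][1] + B[1][2] = 5 + 0 = 5, A[2][2] + B[2][2] = -3 + 8 = 5) = 5 (attained at k = 1)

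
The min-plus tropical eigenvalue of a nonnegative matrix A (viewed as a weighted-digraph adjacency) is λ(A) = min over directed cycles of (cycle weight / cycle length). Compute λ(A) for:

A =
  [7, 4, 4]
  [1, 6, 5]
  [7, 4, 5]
λ(A) = 5/2

Enumerate directed cycles and compute their means (weight / length). Sample:
  cycle 0 → 0: weight = 7, length = 1, mean = 7/1 ≈ 7.000
  cycle 1 → 1: weight = 6, length = 1, mean = 6/1 ≈ 6.000
  cycle 2 → 2: weight = 5, length = 1, mean = 5/1 ≈ 5.000
  cycle 0 → 1 → 0: weight = 5, length = 2, mean = 5/2 ≈ 2.500
  cycle 0 → 2 → 0: weight = 11, length = 2, mean = 11/2 ≈ 5.500
  cycle 1 → 0 → 1: weight = 5, length = 2, mean = 5/2 ≈ 2.500
Minimum mean = 2.500, attained e.g. along the cycle 0 → 1 → 0 with weight 5 and length 2. So λ(A) = 5/2 = 5/2.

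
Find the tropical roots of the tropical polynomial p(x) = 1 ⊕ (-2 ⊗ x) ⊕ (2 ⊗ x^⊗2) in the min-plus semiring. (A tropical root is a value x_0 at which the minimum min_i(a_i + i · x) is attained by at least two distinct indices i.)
Roots: {-4, 3}

Each tropical root is a break point of the lower envelope of the lines y = a_i + i · x (there are 3 lines, with slopes 0, 1, ..., 2). Only the lines that attain the minimum somewhere contribute to roots; other lines are dominated. Here the surviving (envelope) indices are i = 2, i = 1, i = 0.
Intersections between consecutive envelope lines give the roots: for adjacent envelope indices i < j the intersection is x = (a_i − a_j) / (j − i). Reading off the sorted break points: {-4, 3}.
Verification: at each break x_0, at least two indices attain the minimum of min_i(a_i + i · x_0).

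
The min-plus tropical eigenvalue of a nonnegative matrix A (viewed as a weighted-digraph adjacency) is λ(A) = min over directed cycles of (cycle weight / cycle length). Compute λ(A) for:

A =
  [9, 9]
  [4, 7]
λ(A) = 13/2

Enumerate directed cycles and compute their means (weight / length). Sample:
  cycle 0 → 0: weight = 9, length = 1, mean = 9/1 ≈ 9.000
  cycle 1 → 1: weight = 7, length = 1, mean = 7/1 ≈ 7.000
  cycle 0 → 1 → 0: weight = 13, length = 2, mean = 13/2 ≈ 6.500
  cycle 1 → 0 → 1: weight = 13, length = 2, mean = 13/2 ≈ 6.500
Minimum mean = 6.500, attained e.g. along the cycle 0 → 1 → 0 with weight 13 and length 2. So λ(A) = 13/2 = 13/2.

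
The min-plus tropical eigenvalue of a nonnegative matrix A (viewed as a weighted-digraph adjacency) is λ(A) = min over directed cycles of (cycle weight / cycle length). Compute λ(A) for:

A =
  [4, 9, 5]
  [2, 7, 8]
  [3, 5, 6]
λ(A) = 4

Enumerate directed cycles and compute their means (weight / length). Sample:
  cycle 0 → 0: weight = 4, length = 1, mean = 4/1 ≈ 4.000
  cycle 1 → 1: weight = 7, length = 1, mean = 7/1 ≈ 7.000
  cycle 2 → 2: weight = 6, length = 1, mean = 6/1 ≈ 6.000
  cycle 0 → 1 → 0: weight = 11, length = 2, mean = 11/2 ≈ 5.500
  cycle 0 → 2 → 0: weight = 8, length = 2, mean = 8/2 ≈ 4.000
  cycle 1 → 0 → 1: weight = 11, length = 2, mean = 11/2 ≈ 5.500
Minimum mean = 4.000, attained e.g. along the cycle 0 → 0 with weight 4 and length 1. So λ(A) = 4/1 = 4.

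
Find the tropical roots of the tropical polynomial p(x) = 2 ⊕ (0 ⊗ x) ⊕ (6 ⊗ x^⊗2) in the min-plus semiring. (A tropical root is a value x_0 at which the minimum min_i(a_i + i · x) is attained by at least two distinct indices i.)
Roots: {-6, 2}

Each tropical root is a break point of the lower envelope of the lines y = a_i + i · x (there are 3 lines, with slopes 0, 1, ..., 2). Only the lines that attain the minimum somewhere contribute to roots; other lines are dominated. Here the surviving (envelope) indices are i = 2, i = 1, i = 0.
Intersections between consecutive envelope lines give the roots: for adjacent envelope indices i < j the intersection is x = (a_i − a_j) / (j − i). Reading off the sorted break points: {-6, 2}.
Verification: at each break x_0, at least two indices attain the minimum of min_i(a_i + i · x_0).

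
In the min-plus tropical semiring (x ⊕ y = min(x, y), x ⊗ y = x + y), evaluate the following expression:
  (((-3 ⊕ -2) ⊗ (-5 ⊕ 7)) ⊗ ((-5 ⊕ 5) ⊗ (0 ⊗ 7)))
(((-3 ⊕ -2) ⊗ (-5 ⊕ 7)) ⊗ ((-5 ⊕ 5) ⊗ (0 ⊗ 7))) = -6

Expand innermost to outermost. Recall ⊕ takes the minimum of its arguments and ⊗ takes their sum. Working out the expression (((-3 ⊕ -2) ⊗ (-5 ⊕ 7)) ⊗ ((-5 ⊕ 5) ⊗ (0 ⊗ 7))) gives -6.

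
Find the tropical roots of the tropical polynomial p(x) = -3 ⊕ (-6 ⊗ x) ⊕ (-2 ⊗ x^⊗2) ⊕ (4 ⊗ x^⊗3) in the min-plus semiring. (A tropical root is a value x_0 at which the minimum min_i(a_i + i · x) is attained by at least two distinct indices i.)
Roots: {-6, -4, 3}

Each tropical root is a break point of the lower envelope of the lines y = a_i + i · x (there are 4 lines, with slopes 0, 1, ..., 3). Only the lines that attain the minimum somewhere contribute to roots; other lines are dominated. Here the surviving (envelope) indices are i = 3, i = 2, i = 1, i = 0.
Intersections between consecutive envelope lines give the roots: for adjacent envelope indices i < j the intersection is x = (a_i − a_j) / (j − i). Reading off the sorted break points: {-6, -4, 3}.
Verification: at each break x_0, at least two indices attain the minimum of min_i(a_i + i · x_0).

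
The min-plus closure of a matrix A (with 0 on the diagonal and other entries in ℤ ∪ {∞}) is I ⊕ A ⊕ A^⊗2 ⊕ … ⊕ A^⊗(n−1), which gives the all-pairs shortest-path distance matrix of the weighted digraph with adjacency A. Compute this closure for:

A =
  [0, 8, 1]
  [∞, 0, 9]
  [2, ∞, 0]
Closure =
  [0, 8, 1]
  [11, 0, 9]
  [2, 10, 0]

This is the Floyd-Warshall all-pairs shortest-path computation. For each intermediate vertex k = 0, 1, …, 2, update dist[i][j] ← min(dist[i][j], dist[i][k] + dist[k][j]). The final matrix gives, for each (i, j), the minimum total weight of any directed path from i to j (possibly empty when i = j).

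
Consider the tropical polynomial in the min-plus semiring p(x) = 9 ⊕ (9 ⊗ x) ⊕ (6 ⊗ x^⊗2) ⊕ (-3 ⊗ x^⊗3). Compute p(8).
p(8) = 9

A tropical monomial a ⊗ x^⊗i evaluates to a + i · x. Evaluating each term at x = 8:
  Term 0 contributes 9 + 0 · 8 = 9
  Term 1 contributes 9 + 1 · 8 = 17
  Term 2 contributes 6 + 2 · 8 = 22
  Term 3 contributes -3 + 3 · 8 = 21
p(8) = ⊕ of these = min[9, 17, 22, 21] = 9.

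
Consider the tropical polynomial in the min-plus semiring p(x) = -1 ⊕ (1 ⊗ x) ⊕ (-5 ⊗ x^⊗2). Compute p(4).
p(4) = -1

A tropical monomial a ⊗ x^⊗i evaluates to a + i · x. Evaluating each term at x = 4:
  Term 0 contributes -1 + 0 · 4 = -1
  Term 1 contributes 1 + 1 · 4 = 5
  Term 2 contributes -5 + 2 · 4 = 3
p(4) = ⊕ of these = min[-1, 5, 3] = -1.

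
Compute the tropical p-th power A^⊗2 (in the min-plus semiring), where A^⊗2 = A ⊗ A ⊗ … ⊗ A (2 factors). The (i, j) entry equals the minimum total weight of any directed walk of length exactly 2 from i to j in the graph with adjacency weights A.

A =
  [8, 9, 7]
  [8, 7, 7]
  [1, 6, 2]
A^⊗2 =
  [8, 13, 9]
  [8, 13, 9]
  [3, 8, 4]

Each entry (A^⊗2)_ij equals the minimum over all length-2 walks i = v_0 → v_1 → … → v_2 = j of Σ_t A[v_t][v_{t+1}]. For example, for (i, j) = (0, 2) we minimise over 3 possible intermediate vertex sequences; the minimum is 9, attained along the walk 0 → 2 → 2.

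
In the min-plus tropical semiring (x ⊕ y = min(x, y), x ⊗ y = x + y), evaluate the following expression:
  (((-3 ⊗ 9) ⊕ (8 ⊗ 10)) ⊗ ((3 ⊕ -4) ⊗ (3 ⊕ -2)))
(((-3 ⊗ 9) ⊕ (8 ⊗ 10)) ⊗ ((3 ⊕ -4) ⊗ (3 ⊕ -2))) = 0

Expand innermost to outermost. Recall ⊕ takes the minimum of its arguments and ⊗ takes their sum. Working out the expression (((-3 ⊗ 9) ⊕ (8 ⊗ 10)) ⊗ ((3 ⊕ -4) ⊗ (3 ⊕ -2))) gives 0.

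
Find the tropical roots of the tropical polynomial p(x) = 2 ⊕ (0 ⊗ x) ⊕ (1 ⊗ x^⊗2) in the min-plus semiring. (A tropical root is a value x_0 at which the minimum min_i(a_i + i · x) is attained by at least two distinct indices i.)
Roots: {-1, 2}

Each tropical root is a break point of the lower envelope of the lines y = a_i + i · x (there are 3 lines, with slopes 0, 1, ..., 2). Only the lines that attain the minimum somewhere contribute to roots; other lines are dominated. Here the surviving (envelope) indices are i = 2, i = 1, i = 0.
Intersections between consecutive envelope lines give the roots: for adjacent envelope indices i < j the intersection is x = (a_i − a_j) / (j − i). Reading off the sorted break points: {-1, 2}.
Verification: at each break x_0, at least two indices attain the minimum of min_i(a_i + i · x_0).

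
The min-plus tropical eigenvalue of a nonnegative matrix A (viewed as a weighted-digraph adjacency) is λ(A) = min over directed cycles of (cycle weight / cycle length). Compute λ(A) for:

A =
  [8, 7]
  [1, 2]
λ(A) = 2

Enumerate directed cycles and compute their means (weight / length). Sample:
  cycle 0 → 0: weight = 8, length = 1, mean = 8/1 ≈ 8.000
  cycle 1 → 1: weight = 2, length = 1, mean = 2/1 ≈ 2.000
  cycle 0 → 1 → 0: weight = 8, length = 2, mean = 8/2 ≈ 4.000
  cycle 1 → 0 → 1: weight = 8, length = 2, mean = 8/2 ≈ 4.000
Minimum mean = 2.000, attained e.g. along the cycle 1 → 1 with weight 2 and length 1. So λ(A) = 2/1 = 2.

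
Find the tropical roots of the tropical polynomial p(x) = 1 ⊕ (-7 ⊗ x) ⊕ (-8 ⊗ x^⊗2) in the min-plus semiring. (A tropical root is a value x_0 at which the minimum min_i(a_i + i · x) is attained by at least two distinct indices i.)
Roots: {1, 8}

Each tropical root is a break point of the lower envelope of the lines y = a_i + i · x (there are 3 lines, with slopes 0, 1, ..., 2). Only the lines that attain the minimum somewhere contribute to roots; other lines are dominated. Here the surviving (envelope) indices are i = 2, i = 1, i = 0.
Intersections between consecutive envelope lines give the roots: for adjacent envelope indices i < j the intersection is x = (a_i − a_j) / (j − i). Reading off the sorted break points: {1, 8}.
Verification: at each break x_0, at least two indices attain the minimum of min_i(a_i + i · x_0).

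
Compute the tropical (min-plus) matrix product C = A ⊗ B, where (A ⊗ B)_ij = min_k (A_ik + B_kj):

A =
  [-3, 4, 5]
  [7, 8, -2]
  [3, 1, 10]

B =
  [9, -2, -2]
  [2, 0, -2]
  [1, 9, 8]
A ⊗ B =
  [6, -5, -5]
  [-1, 5, 5]
  [3, 1, -1]

Apply the min-plus product entry-by-entry:
  C[0][0] = min over k of (A[0][0] + B[0][0] = -3 + 9 = 6, A[0][1] + B[1][0] = 4 + 2 = 6, A[0][2] + B[2][0] = 5 + 1 = 6) = 6 (attained at k = 0)
  C[0][1] = min over k of (A[0][0] + B[0][1] = -3 + -2 = -5, A[0][1] + B[1][1] = 4 + 0 = 4, A[0][2] + B[2][1] = 5 + 9 = 14) = -5 (attained at k = 0)
  C[0][2] = min over k of (A[0][0] + B[0][2] = -3 + -2 = -5, A[0][1] + B[1][2] = 4 + -2 = 2, A[0][2] + B[2][2] = 5 + 8 = 13) = -5 (attained at k = 0)
  C[1][0] = min over k of (A[1][0] + B[0][0] = 7 + 9 = 16, A[1][1] + B[1][0] = 8 + 2 = 10, A[1][2] + B[2][0] = -2 + 1 = -1) = -1 (attained at k = 2)
  C[1][1] = min over k of (A[1][0] + B[0][1] = 7 + -2 = 5, A[1][1] + B[1][1] = 8 + 0 = 8, A[1][2] + B[2][1] = -2 + 9 = 7) = 5 (attained at k = 0)
  C[1][2] = min over k of (A[1][0] + B[0][2] = 7 + -2 = 5, A[1][1] + B[1][2] = 8 + -2 = 6, A[1][2] + B[2][2] = -2 + 8 = 6) = 5 (attained at k = 0)
  C[2][0] = min over k of (A[2][0] + B[0][0] = 3 + 9 = 12, A[2][1] + B[1][0] = 1 + 2 = 3, A[2][2] + B[2][0] = 10 + 1 = 11) = 3 (attained at k = 1)
  C[2][1] = min over k of (A[2][0] + B[0][1] = 3 + -2 = 1, A[2][1] + B[1][1] = 1 + 0 = 1, A[2][2] + B[2][1] = 10 + 9 = 19) = 1 (attained at k = 0)
  C[2][2] = min over k of (A[2][0] + B[0][2] = 3 + -2 = 1, A[2][1] + B[1][2] = 1 + -2 = -1, A[2][2] + B[2][2] = 10 + 8 = 18) = -1 (attained at k = 1)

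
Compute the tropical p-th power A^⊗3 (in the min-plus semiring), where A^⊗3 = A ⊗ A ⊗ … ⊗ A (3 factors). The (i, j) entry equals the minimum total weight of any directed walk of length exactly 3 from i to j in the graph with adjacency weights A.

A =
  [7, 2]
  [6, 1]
A^⊗3 =
  [9, 4]
  [8, 3]

Each entry (A^⊗3)_ij equals the minimum over all length-3 walks i = v_0 → v_1 → … → v_3 = j of Σ_t A[v_t][v_{t+1}]. For example, for (i, j) = (0, 1) we minimise over 4 possible intermediate vertex sequences; the minimum is 4, attained along the walk 0 → 1 → 1 → 1.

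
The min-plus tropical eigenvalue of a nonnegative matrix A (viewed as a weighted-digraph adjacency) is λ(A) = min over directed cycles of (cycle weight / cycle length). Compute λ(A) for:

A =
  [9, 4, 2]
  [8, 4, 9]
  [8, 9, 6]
λ(A) = 4

Enumerate directed cycles and compute their means (weight / length). Sample:
  cycle 0 → 0: weight = 9, length = 1, mean = 9/1 ≈ 9.000
  cycle 1 → 1: weight = 4, length = 1, mean = 4/1 ≈ 4.000
  cycle 2 → 2: weight = 6, length = 1, mean = 6/1 ≈ 6.000
  cycle 0 → 1 → 0: weight = 12, length = 2, mean = 12/2 ≈ 6.000
  cycle 0 → 2 → 0: weight = 10, length = 2, mean = 10/2 ≈ 5.000
  cycle 1 → 0 → 1: weight = 12, length = 2, mean = 12/2 ≈ 6.000
Minimum mean = 4.000, attained e.g. along the cycle 1 → 1 with weight 4 and length 1. So λ(A) = 4/1 = 4.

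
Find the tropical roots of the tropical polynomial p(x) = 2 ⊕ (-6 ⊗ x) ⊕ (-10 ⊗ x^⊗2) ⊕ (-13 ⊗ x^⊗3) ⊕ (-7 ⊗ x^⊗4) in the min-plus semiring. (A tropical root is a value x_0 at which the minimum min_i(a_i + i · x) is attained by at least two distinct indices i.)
Roots: {-6, 3, 4, 8}

Each tropical root is a break point of the lower envelope of the lines y = a_i + i · x (there are 5 lines, with slopes 0, 1, ..., 4). Only the lines that attain the minimum somewhere contribute to roots; other lines are dominated. Here the surviving (envelope) indices are i = 4, i = 3, i = 2, i = 1, i = 0.
Intersections between consecutive envelope lines give the roots: for adjacent envelope indices i < j the intersection is x = (a_i − a_j) / (j − i). Reading off the sorted break points: {-6, 3, 4, 8}.
Verification: at each break x_0, at least two indices attain the minimum of min_i(a_i + i · x_0).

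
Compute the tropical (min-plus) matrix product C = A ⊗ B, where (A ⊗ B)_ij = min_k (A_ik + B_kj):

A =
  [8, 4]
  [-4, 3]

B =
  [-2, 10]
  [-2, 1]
A ⊗ B =
  [2, 5]
  [-6, 4]

Apply the min-plus product entry-by-entry:
  C[0][0] = min over k of (A[0][0] + B[0][0] = 8 + -2 = 6, A[0][1] + B[1][0] = 4 + -2 = 2) = 2 (attained at k = 1)
  C[0][1] = min over k of (A[0][0] + B[0][1] = 8 + 10 = 18, A[0][1] + B[1][1] = 4 + 1 = 5) = 5 (attained at k = 1)
  C[1][0] = min over k of (A[1][0] + B[0][0] = -4 + -2 = -6, A[1][1] + B[1][0] = 3 + -2 = 1) = -6 (attained at k = 0)
  C[1][1] = min over k of (A[1][0] + B[0][1] = -4 + 10 = 6, A[1][1] + B[1][1] = 3 + 1 = 4) = 4 (attained at k = 1)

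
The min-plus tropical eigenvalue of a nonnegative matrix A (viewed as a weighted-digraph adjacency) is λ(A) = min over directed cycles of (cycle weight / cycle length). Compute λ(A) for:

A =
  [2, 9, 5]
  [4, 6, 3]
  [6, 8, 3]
λ(A) = 2

Enumerate directed cycles and compute their means (weight / length). Sample:
  cycle 0 → 0: weight = 2, length = 1, mean = 2/1 ≈ 2.000
  cycle 1 → 1: weight = 6, length = 1, mean = 6/1 ≈ 6.000
  cycle 2 → 2: weight = 3, length = 1, mean = 3/1 ≈ 3.000
  cycle 0 → 1 → 0: weight = 13, length = 2, mean = 13/2 ≈ 6.500
  cycle 0 → 2 → 0: weight = 11, length = 2, mean = 11/2 ≈ 5.500
  cycle 1 → 0 → 1: weight = 13, length = 2, mean = 13/2 ≈ 6.500
Minimum mean = 2.000, attained e.g. along the cycle 0 → 0 with weight 2 and length 1. So λ(A) = 2/1 = 2.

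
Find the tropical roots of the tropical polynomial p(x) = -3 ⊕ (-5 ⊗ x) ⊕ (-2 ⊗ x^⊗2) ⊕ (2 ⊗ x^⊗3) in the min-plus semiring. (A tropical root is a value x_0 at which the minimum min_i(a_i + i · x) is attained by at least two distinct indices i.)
Roots: {-4, -3, 2}

Each tropical root is a break point of the lower envelope of the lines y = a_i + i · x (there are 4 lines, with slopes 0, 1, ..., 3). Only the lines that attain the minimum somewhere contribute to roots; other lines are dominated. Here the surviving (envelope) indices are i = 3, i = 2, i = 1, i = 0.
Intersections between consecutive envelope lines give the roots: for adjacent envelope indices i < j the intersection is x = (a_i − a_j) / (j − i). Reading off the sorted break points: {-4, -3, 2}.
Verification: at each break x_0, at least two indices attain the minimum of min_i(a_i + i · x_0).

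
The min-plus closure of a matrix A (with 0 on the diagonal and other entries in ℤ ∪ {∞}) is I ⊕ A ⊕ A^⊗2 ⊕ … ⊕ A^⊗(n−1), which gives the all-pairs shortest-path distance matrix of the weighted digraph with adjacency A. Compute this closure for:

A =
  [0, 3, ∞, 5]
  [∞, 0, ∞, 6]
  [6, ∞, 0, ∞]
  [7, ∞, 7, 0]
Closure =
  [0, 3, 12, 5]
  [13, 0, 13, 6]
  [6, 9, 0, 11]
  [7, 10, 7, 0]

This is the Floyd-Warshall all-pairs shortest-path computation. For each intermediate vertex k = 0, 1, …, 3, update dist[i][j] ← min(dist[i][j], dist[i][k] + dist[k][j]). The final matrix gives, for each (i, j), the minimum total weight of any directed path from i to j (possibly empty when i = j).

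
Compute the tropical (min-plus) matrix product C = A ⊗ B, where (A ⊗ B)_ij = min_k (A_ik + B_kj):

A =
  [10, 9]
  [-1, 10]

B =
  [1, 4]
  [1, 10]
A ⊗ B =
  [10, 14]
  [0, 3]

Apply the min-plus product entry-by-entry:
  C[0][0] = min over k of (A[0][0] + B[0][0] = 10 + 1 = 11, A[0][1] + B[1][0] = 9 + 1 = 10) = 10 (attained at k = 1)
  C[0][1] = min over k of (A[0][0] + B[0][1] = 10 + 4 = 14, A[0][1] + B[1][1] = 9 + 10 = 19) = 14 (attained at k = 0)
  C[1][0] = min over k of (A[1][0] + B[0][0] = -1 + 1 = 0, A[1][1] + B[1][0] = 10 + 1 = 11) = 0 (attained at k = 0)
  C[1][1] = min over k of (A[1][0] + B[0][1] = -1 + 4 = 3, A[1][1] + B[1][1] = 10 + 10 = 20) = 3 (attained at k = 0)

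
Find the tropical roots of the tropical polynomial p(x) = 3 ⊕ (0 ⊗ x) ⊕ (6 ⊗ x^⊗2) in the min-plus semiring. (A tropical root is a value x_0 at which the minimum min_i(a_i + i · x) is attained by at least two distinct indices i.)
Roots: {-6, 3}

Each tropical root is a break point of the lower envelope of the lines y = a_i + i · x (there are 3 lines, with slopes 0, 1, ..., 2). Only the lines that attain the minimum somewhere contribute to roots; other lines are dominated. Here the surviving (envelope) indices are i = 2, i = 1, i = 0.
Intersections between consecutive envelope lines give the roots: for adjacent envelope indices i < j the intersection is x = (a_i − a_j) / (j − i). Reading off the sorted break points: {-6, 3}.
Verification: at each break x_0, at least two indices attain the minimum of min_i(a_i + i · x_0).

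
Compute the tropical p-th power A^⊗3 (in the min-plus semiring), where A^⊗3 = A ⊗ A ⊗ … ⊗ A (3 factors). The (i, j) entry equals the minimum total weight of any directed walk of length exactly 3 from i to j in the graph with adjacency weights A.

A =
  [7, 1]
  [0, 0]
A^⊗3 =
  [1, 1]
  [0, 0]

Each entry (A^⊗3)_ij equals the minimum over all length-3 walks i = v_0 → v_1 → … → v_3 = j of Σ_t A[v_t][v_{t+1}]. For example, for (i, j) = (0, 1) we minimise over 4 possible intermediate vertex sequences; the minimum is 1, attained along the walk 0 → 1 → 1 → 1.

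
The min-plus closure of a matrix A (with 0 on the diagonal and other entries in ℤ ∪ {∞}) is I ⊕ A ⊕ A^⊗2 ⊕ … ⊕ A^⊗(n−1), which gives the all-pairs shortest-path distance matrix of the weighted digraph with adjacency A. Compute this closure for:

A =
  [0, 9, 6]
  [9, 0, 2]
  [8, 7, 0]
Closure =
  [0, 9, 6]
  [9, 0, 2]
  [8, 7, 0]

This is the Floyd-Warshall all-pairs shortest-path computation. For each intermediate vertex k = 0, 1, …, 2, update dist[i][j] ← min(dist[i][j], dist[i][k] + dist[k][j]). The final matrix gives, for each (i, j), the minimum total weight of any directed path from i to j (possibly empty when i = j).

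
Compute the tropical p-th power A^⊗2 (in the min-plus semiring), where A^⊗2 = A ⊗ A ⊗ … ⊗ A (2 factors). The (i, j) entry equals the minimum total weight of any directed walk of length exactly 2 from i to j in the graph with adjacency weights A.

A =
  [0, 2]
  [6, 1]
A^⊗2 =
  [0, 2]
  [6, 2]

Each entry (A^⊗2)_ij equals the minimum over all length-2 walks i = v_0 → v_1 → … → v_2 = j of Σ_t A[v_t][v_{t+1}]. For example, for (i, j) = (0, 1) we minimise over 2 possible intermediate vertex sequences; the minimum is 2, attained along the walk 0 → 0 → 1.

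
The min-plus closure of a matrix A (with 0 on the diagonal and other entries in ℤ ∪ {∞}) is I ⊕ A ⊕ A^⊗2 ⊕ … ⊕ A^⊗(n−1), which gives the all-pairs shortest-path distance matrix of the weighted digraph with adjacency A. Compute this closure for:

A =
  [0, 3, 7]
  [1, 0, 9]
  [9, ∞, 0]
Closure =
  [0, 3, 7]
  [1, 0, 8]
  [9, 12, 0]

This is the Floyd-Warshall all-pairs shortest-path computation. For each intermediate vertex k = 0, 1, …, 2, update dist[i][j] ← min(dist[i][j], dist[i][k] + dist[k][j]). The final matrix gives, for each (i, j), the minimum total weight of any directed path from i to j (possibly empty when i = j).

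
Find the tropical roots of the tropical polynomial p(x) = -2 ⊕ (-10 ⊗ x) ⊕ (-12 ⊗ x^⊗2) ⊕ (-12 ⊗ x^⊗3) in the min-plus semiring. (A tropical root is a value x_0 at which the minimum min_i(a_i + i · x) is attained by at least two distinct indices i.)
Roots: {0, 2, 8}

Each tropical root is a break point of the lower envelope of the lines y = a_i + i · x (there are 4 lines, with slopes 0, 1, ..., 3). Only the lines that attain the minimum somewhere contribute to roots; other lines are dominated. Here the surviving (envelope) indices are i = 3, i = 2, i = 1, i = 0.
Intersections between consecutive envelope lines give the roots: for adjacent envelope indices i < j the intersection is x = (a_i − a_j) / (j − i). Reading off the sorted break points: {0, 2, 8}.
Verification: at each break x_0, at least two indices attain the minimum of min_i(a_i + i · x_0).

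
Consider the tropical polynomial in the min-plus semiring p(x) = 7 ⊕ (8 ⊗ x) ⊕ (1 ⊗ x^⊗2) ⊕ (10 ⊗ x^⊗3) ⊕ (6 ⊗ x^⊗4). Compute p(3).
p(3) = 7

A tropical monomial a ⊗ x^⊗i evaluates to a + i · x. Evaluating each term at x = 3:
  Term 0 contributes 7 + 0 · 3 = 7
  Term 1 contributes 8 + 1 · 3 = 11
  Term 2 contributes 1 + 2 · 3 = 7
  Term 3 contributes 10 + 3 · 3 = 19
  Term 4 contributes 6 + 4 · 3 = 18
p(3) = ⊕ of these = min[7, 11, 7, 19, 18] = 7.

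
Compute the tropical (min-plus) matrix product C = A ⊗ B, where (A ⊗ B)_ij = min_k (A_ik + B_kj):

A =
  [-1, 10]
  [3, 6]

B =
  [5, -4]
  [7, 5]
A ⊗ B =
  [4, -5]
  [8, -1]

Apply the min-plus product entry-by-entry:
  C[0][0] = min over k of (A[0][0] + B[0][0] = -1 + 5 = 4, A[0][1] + B[1][0] = 10 + 7 = 17) = 4 (attained at k = 0)
  C[0][1] = min over k of (A[0][0] + B[0][1] = -1 + -4 = -5, A[0][1] + B[1][1] = 10 + 5 = 15) = -5 (attained at k = 0)
  C[1][0] = min over k of (A[1][0] + B[0][0] = 3 + 5 = 8, A[1][1] + B[1][0] = 6 + 7 = 13) = 8 (attained at k = 0)
  C[1][1] = min over k of (A[1][0] + B[0][1] = 3 + -4 = -1, A[1][1] + B[1][1] = 6 + 5 = 11) = -1 (attained at k = 0)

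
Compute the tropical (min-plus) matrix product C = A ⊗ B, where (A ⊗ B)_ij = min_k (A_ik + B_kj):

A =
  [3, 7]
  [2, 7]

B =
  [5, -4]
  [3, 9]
A ⊗ B =
  [8, -1]
  [7, -2]

Apply the min-plus product entry-by-entry:
  C[0][0] = min over k of (A[0][0] + B[0][0] = 3 + 5 = 8, A[0][1] + B[1][0] = 7 + 3 = 10) = 8 (attained at k = 0)
  C[0][1] = min over k of (A[0][0] + B[0][1] = 3 + -4 = -1, A[0][1] + B[1][1] = 7 + 9 = 16) = -1 (attained at k = 0)
  C[1][0] = min over k of (A[1][0] + B[0][0] = 2 + 5 = 7, A[1][1] + B[1][0] = 7 + 3 = 10) = 7 (attained at k = 0)
  C[1][1] = min over k of (A[1][0] + B[0][1] = 2 + -4 = -2, A[1][1] + B[1][1] = 7 + 9 = 16) = -2 (attained at k = 0)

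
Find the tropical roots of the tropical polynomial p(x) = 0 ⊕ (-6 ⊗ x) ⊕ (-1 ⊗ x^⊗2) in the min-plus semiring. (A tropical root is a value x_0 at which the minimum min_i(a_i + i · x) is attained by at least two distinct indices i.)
Roots: {-5, 6}

Each tropical root is a break point of the lower envelope of the lines y = a_i + i · x (there are 3 lines, with slopes 0, 1, ..., 2). Only the lines that attain the minimum somewhere contribute to roots; other lines are dominated. Here the surviving (envelope) indices are i = 2, i = 1, i = 0.
Intersections between consecutive envelope lines give the roots: for adjacent envelope indices i < j the intersection is x = (a_i − a_j) / (j − i). Reading off the sorted break points: {-5, 6}.
Verification: at each break x_0, at least two indices attain the minimum of min_i(a_i + i · x_0).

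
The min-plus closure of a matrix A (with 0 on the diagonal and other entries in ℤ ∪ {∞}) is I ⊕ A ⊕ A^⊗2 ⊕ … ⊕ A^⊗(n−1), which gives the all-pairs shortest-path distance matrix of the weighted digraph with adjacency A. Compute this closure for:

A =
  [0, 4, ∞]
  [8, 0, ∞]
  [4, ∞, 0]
Closure =
  [0, 4, ∞]
  [8, 0, ∞]
  [4, 8, 0]

This is the Floyd-Warshall all-pairs shortest-path computation. For each intermediate vertex k = 0, 1, …, 2, update dist[i][j] ← min(dist[i][j], dist[i][k] + dist[k][j]). The final matrix gives, for each (i, j), the minimum total weight of any directed path from i to j (possibly empty when i = j).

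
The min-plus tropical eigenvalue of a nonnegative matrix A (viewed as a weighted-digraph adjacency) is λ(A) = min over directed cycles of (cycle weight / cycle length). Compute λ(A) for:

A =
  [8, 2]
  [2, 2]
λ(A) = 2

Enumerate directed cycles and compute their means (weight / length). Sample:
  cycle 0 → 0: weight = 8, length = 1, mean = 8/1 ≈ 8.000
  cycle 1 → 1: weight = 2, length = 1, mean = 2/1 ≈ 2.000
  cycle 0 → 1 → 0: weight = 4, length = 2, mean = 4/2 ≈ 2.000
  cycle 1 → 0 → 1: weight = 4, length = 2, mean = 4/2 ≈ 2.000
Minimum mean = 2.000, attained e.g. along the cycle 1 → 1 with weight 2 and length 1. So λ(A) = 2/1 = 2.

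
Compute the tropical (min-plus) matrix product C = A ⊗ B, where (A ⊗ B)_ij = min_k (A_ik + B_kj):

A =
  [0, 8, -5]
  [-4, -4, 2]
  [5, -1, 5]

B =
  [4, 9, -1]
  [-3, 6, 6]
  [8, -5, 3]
A ⊗ B =
  [3, -10, -2]
  [-7, -3, -5]
  [-4, 0, 4]

Apply the min-plus product entry-by-entry:
  C[0][0] = min over k of (A[0][0] + B[0][0] = 0 + 4 = 4, A[0][1] + B[1][0] = 8 + -3 = 5, A[0][2] + B[2][0] = -5 + 8 = 3) = 3 (attained at k = 2)
  C[0][1] = min over k of (A[0][0] + B[0][1] = 0 + 9 = 9, A[0][1] + B[1][1] = 8 + 6 = 14, A[0][2] + B[2][1] = -5 + -5 = -10) = -10 (attained at k = 2)
  C[0][2] = min over k of (A[0][0] + B[0][2] = 0 + -1 = -1, A[0][1] + B[1][2] = 8 + 6 = 14, A[0][2] + B[2][2] = -5 + 3 = -2) = -2 (attained at k = 2)
  C[1][0] = min over k of (A[1][0] + B[0][0] = -4 + 4 = 0, A[1][1] + B[1][0] = -4 + -3 = -7, A[1][2] + B[2][0] = 2 + 8 = 10) = -7 (attained at k = 1)
  C[1][1] = min over k of (A[1][0] + B[0][1] = -4 + 9 = 5, A[1][1] + B[1][1] = -4 + 6 = 2, A[1][2] + B[2][1] = 2 + -5 = -3) = -3 (attained at k = 2)
  C[1][2] = min over k of (A[1][0] + B[0][2] = -4 + -1 = -5, A[1][1] + B[1][2] = -4 + 6 = 2, A[1][2] + B[2][2] = 2 + 3 = 5) = -5 (attained at k = 0)
  C[2][0] = min over k of (A[2][0] + B[0][0] = 5 + 4 = 9, A[2][1] + B[1][0] = -1 + -3 = -4, A[2][2] + B[2][0] = 5 + 8 = 13) = -4 (attained at k = 1)
  C[2][1] = min over k of (A[2][0] + B[0][1] = 5 + 9 = 14, A[2][1] + B[1][1] = -1 + 6 = 5, A[2][2] + B[2][1] = 5 + -5 = 0) = 0 (attained at k = 2)
  C[2][2] = min over k of (A[2][0] + B[0][2] = 5 + -1 = 4, A[2][1] + B[1][2] = -1 + 6 = 5, A[2][2] + B[2][2] = 5 + 3 = 8) = 4 (attained at k = 0)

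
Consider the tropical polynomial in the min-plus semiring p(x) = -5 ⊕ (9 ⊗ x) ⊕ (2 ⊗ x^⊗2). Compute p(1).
p(1) = -5

A tropical monomial a ⊗ x^⊗i evaluates to a + i · x. Evaluating each term at x = 1:
  Term 0 contributes -5 + 0 · 1 = -5
  Term 1 contributes 9 + 1 · 1 = 10
  Term 2 contributes 2 + 2 · 1 = 4
p(1) = ⊕ of these = min[-5, 10, 4] = -5.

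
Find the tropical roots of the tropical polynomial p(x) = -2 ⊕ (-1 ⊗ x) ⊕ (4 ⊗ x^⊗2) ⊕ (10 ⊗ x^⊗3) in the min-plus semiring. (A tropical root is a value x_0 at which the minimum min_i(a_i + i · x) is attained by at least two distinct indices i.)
Roots: {-6, -5, -1}

Each tropical root is a break point of the lower envelope of the lines y = a_i + i · x (there are 4 lines, with slopes 0, 1, ..., 3). Only the lines that attain the minimum somewhere contribute to roots; other lines are dominated. Here the surviving (envelope) indices are i = 3, i = 2, i = 1, i = 0.
Intersections between consecutive envelope lines give the roots: for adjacent envelope indices i < j the intersection is x = (a_i − a_j) / (j − i). Reading off the sorted break points: {-6, -5, -1}.
Verification: at each break x_0, at least two indices attain the minimum of min_i(a_i + i · x_0).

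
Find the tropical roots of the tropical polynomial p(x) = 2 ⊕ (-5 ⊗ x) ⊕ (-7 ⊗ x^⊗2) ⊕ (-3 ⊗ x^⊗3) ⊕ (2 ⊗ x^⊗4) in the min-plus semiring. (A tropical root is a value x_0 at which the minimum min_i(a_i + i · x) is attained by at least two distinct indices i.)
Roots: {-5, -4, 2, 7}

Each tropical root is a break point of the lower envelope of the lines y = a_i + i · x (there are 5 lines, with slopes 0, 1, ..., 4). Only the lines that attain the minimum somewhere contribute to roots; other lines are dominated. Here the surviving (envelope) indices are i = 4, i = 3, i = 2, i = 1, i = 0.
Intersections between consecutive envelope lines give the roots: for adjacent envelope indices i < j the intersection is x = (a_i − a_j) / (j − i). Reading off the sorted break points: {-5, -4, 2, 7}.
Verification: at each break x_0, at least two indices attain the minimum of min_i(a_i + i · x_0).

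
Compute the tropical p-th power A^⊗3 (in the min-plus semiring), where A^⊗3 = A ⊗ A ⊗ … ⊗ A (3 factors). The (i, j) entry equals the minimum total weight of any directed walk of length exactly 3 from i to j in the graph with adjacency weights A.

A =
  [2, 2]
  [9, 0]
A^⊗3 =
  [6, 2]
  [9, 0]

Each entry (A^⊗3)_ij equals the minimum over all length-3 walks i = v_0 → v_1 → … → v_3 = j of Σ_t A[v_t][v_{t+1}]. For example, for (i, j) = (0, 1) we minimise over 4 possible intermediate vertex sequences; the minimum is 2, attained along the walk 0 → 1 → 1 → 1.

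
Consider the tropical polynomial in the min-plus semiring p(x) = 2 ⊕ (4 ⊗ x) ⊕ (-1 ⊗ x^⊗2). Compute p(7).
p(7) = 2

A tropical monomial a ⊗ x^⊗i evaluates to a + i · x. Evaluating each term at x = 7:
  Term 0 contributes 2 + 0 · 7 = 2
  Term 1 contributes 4 + 1 · 7 = 11
  Term 2 contributes -1 + 2 · 7 = 13
p(7) = ⊕ of these = min[2, 11, 13] = 2.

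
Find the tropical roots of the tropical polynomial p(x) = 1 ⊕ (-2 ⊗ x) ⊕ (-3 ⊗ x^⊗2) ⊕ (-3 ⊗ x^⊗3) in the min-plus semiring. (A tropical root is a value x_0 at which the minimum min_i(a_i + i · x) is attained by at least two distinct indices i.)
Roots: {0, 1, 3}

Each tropical root is a break point of the lower envelope of the lines y = a_i + i · x (there are 4 lines, with slopes 0, 1, ..., 3). Only the lines that attain the minimum somewhere contribute to roots; other lines are dominated. Here the surviving (envelope) indices are i = 3, i = 2, i = 1, i = 0.
Intersections between consecutive envelope lines give the roots: for adjacent envelope indices i < j the intersection is x = (a_i − a_j) / (j − i). Reading off the sorted break points: {0, 1, 3}.
Verification: at each break x_0, at least two indices attain the minimum of min_i(a_i + i · x_0).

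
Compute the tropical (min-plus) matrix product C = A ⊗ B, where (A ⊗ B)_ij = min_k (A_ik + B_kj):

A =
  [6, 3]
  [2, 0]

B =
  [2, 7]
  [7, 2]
A ⊗ B =
  [8, 5]
  [4, 2]

Apply the min-plus product entry-by-entry:
  C[0][0] = min over k of (A[0][0] + B[0][0] = 6 + 2 = 8, A[0][1] + B[1][0] = 3 + 7 = 10) = 8 (attained at k = 0)
  C[0][1] = min over k of (A[0][0] + B[0][1] = 6 + 7 = 13, A[0][1] + B[1][1] = 3 + 2 = 5) = 5 (attained at k = 1)
  C[1][0] = min over k of (A[1][0] + B[0][0] = 2 + 2 = 4, A[1][1] + B[1][0] = 0 + 7 = 7) = 4 (attained at k = 0)
  C[1][1] = min over k of (A[1][0] + B[0][1] = 2 + 7 = 9, A[1][1] + B[1][1] = 0 + 2 = 2) = 2 (attained at k = 1)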